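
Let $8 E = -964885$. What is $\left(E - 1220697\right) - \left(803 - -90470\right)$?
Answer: $- \frac{11460645}{8} \approx -1.4326 \cdot 10^{6}$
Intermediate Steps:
$E = - \frac{964885}{8}$ ($E = \frac{1}{8} \left(-964885\right) = - \frac{964885}{8} \approx -1.2061 \cdot 10^{5}$)
$\left(E - 1220697\right) - \left(803 - -90470\right) = \left(- \frac{964885}{8} - 1220697\right) - \left(803 - -90470\right) = \left(- \frac{964885}{8} - 1220697\right) - \left(803 + 90470\right) = - \frac{10730461}{8} - 91273 = - \frac{11460645}{8}$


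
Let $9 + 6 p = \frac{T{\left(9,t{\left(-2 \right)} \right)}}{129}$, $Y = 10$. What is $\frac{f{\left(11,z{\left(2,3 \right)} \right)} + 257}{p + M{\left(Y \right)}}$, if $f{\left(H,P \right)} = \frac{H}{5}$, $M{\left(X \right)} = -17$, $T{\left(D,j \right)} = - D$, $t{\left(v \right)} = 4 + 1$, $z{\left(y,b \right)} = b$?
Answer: $- \frac{13932}{995} \approx -14.002$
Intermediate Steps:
$t{\left(v \right)} = 5$
$p = - \frac{65}{43}$ ($p = - \frac{3}{2} + \frac{\left(-1\right) 9 \cdot \frac{1}{129}}{6} = - \frac{3}{2} + \frac{\left(-9\right) \frac{1}{129}}{6} = - \frac{3}{2} + \frac{1}{6} \left(- \frac{3}{43}\right) = - \frac{3}{2} - \frac{1}{86} = - \frac{65}{43} \approx -1.5116$)
$f{\left(H,P \right)} = \frac{H}{5}$ ($f{\left(H,P \right)} = H \frac{1}{5} = \frac{H}{5}$)
$\frac{f{\left(11,z{\left(2,3 \right)} \right)} + 257}{p + M{\left(Y \right)}} = \frac{\frac{1}{5} \cdot 11 + 257}{- \frac{65}{43} - 17} = \frac{\frac{11}{5} + 257}{- \frac{796}{43}} = \frac{1296}{5} \left(- \frac{43}{796}\right) = - \frac{13932}{995}$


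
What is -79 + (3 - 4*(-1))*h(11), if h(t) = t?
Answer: -2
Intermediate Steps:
-79 + (3 - 4*(-1))*h(11) = -79 + (3 - 4*(-1))*11 = -79 + (3 + 4)*11 = -79 + 7*11 = -79 + 77 = -2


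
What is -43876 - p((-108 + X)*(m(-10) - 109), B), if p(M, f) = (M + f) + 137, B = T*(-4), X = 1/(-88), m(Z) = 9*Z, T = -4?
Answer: -5766047/88 ≈ -65523.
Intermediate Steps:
X = -1/88 ≈ -0.011364
B = 16 (B = -4*(-4) = 16)
p(M, f) = 137 + M + f
-43876 - p((-108 + X)*(m(-10) - 109), B) = -43876 - (137 + (-108 - 1/88)*(9*(-10) - 109) + 16) = -43876 - (137 - 9505*(-90 - 109)/88 + 16) = -43876 - (137 - 9505/88*(-199) + 16) = -43876 - (137 + 1891495/88 + 16) = -43876 - 1*1904959/88 = -43876 - 1904959/88 = -5766047/88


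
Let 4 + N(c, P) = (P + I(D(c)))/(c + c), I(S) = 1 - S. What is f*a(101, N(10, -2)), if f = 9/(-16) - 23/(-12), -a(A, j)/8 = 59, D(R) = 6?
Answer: -3835/6 ≈ -639.17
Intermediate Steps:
N(c, P) = -4 + (-5 + P)/(2*c) (N(c, P) = -4 + (P + (1 - 1*6))/(c + c) = -4 + (P + (1 - 6))/((2*c)) = -4 + (P - 5)*(1/(2*c)) = -4 + (-5 + P)*(1/(2*c)) = -4 + (-5 + P)/(2*c))
a(A, j) = -472 (a(A, j) = -8*59 = -472)
f = 65/48 (f = 9*(-1/16) - 23*(-1/12) = -9/16 + 23/12 = 65/48 ≈ 1.3542)
f*a(101, N(10, -2)) = (65/48)*(-472) = -3835/6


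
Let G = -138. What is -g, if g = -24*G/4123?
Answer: -3312/4123 ≈ -0.80330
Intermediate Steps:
g = 3312/4123 (g = -24*(-138)/4123 = 3312*(1/4123) = 3312/4123 ≈ 0.80330)
-g = -1*3312/4123 = -3312/4123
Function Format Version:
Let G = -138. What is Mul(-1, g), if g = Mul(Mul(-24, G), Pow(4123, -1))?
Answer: Rational(-3312, 4123) ≈ -0.80330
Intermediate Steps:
g = Rational(3312, 4123) (g = Mul(Mul(-24, -138), Pow(4123, -1)) = Mul(3312, Rational(1, 4123)) = Rational(3312, 4123) ≈ 0.80330)
Mul(-1, g) = Mul(-1, Rational(3312, 4123)) = Rational(-3312, 4123)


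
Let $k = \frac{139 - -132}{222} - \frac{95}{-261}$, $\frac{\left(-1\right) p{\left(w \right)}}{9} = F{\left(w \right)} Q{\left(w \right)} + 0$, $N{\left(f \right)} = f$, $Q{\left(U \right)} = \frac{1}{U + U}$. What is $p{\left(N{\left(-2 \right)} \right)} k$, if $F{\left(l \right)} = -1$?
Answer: $- \frac{30607}{8584} \approx -3.5656$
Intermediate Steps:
$Q{\left(U \right)} = \frac{1}{2 U}$
$p{\left(w \right)} = \frac{9}{2 w}$ ($p{\left(w \right)} = - 9 \left(- \frac{1}{2 w} + 0\right) = - 9 \left(- \frac{1}{2 w}\right) = \frac{9}{2 w}$)
$k = \frac{30607}{19314}$ ($k = \left(139 + 132\right) \frac{1}{222} - - \frac{95}{261} = 271 \cdot \frac{1}{222} + \frac{95}{261} = \frac{271}{222} + \frac{95}{261} = \frac{30607}{19314} \approx 1.5847$)
$p{\left(N{\left(-2 \right)} \right)} k = \frac{9}{2 \left(-2\right)} \frac{30607}{19314} = \frac{9}{2} \left(- \frac{1}{2}\right) \frac{30607}{19314} = \left(- \frac{9}{4}\right) \frac{30607}{19314} = - \frac{30607}{8584}$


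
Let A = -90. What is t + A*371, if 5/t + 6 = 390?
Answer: -12821755/384 ≈ -33390.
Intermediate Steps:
t = 5/384 (t = 5/(-6 + 390) = 5/384 ≈ 0.013021)
t + A*371 = 5/384 - 90*371 = 5/384 - 33390 = -12821755/384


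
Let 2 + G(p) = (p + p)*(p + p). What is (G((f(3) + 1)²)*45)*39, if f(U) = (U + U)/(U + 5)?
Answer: 3989115/64 ≈ 62330.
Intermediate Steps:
f(U) = 2*U/(5 + U) (f(U) = (2*U)/(5 + U) = 2*U/(5 + U))
G(p) = -2 + 4*p² (G(p) = -2 + (p + p)*(p + p) = -2 + (2*p)*(2*p) = -2 + 4*p²)
(G((f(3) + 1)²)*45)*39 = ((-2 + 4*((2*3/(5 + 3) + 1)²)²)*45)*39 = ((-2 + 4*((2*3/8 + 1)²)²)*45)*39 = ((-2 + 4*((2*3*(⅛) + 1)²)²)*45)*39 = ((-2 + 4*((¾ + 1)²)²)*45)*39 = ((-2 + 4*((7/4)²)²)*45)*39 = ((-2 + 4*(49/16)²)*45)*39 = ((-2 + 4*(2401/256))*45)*39 = ((-2 + 2401/64)*45)*39 = ((2273/64)*45)*39 = (102285/64)*39 = 3989115/64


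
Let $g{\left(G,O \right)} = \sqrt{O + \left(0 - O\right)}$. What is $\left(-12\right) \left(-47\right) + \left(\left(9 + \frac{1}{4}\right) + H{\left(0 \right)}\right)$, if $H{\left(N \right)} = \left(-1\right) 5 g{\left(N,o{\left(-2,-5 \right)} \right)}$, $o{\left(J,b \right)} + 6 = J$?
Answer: $\frac{2293}{4} \approx 573.25$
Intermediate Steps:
$o{\left(J,b \right)} = -6 + J$
$g{\left(G,O \right)} = 0$ ($g{\left(G,O \right)} = \sqrt{O - O} = \sqrt{0} = 0$)
$H{\left(N \right)} = 0$ ($H{\left(N \right)} = \left(-1\right) 5 \cdot 0 = \left(-5\right) 0 = 0$)
$\left(-12\right) \left(-47\right) + \left(\left(9 + \frac{1}{4}\right) + H{\left(0 \right)}\right) = \left(-12\right) \left(-47\right) + \left(\left(9 + \frac{1}{4}\right) + 0\right) = 564 + \left(\left(9 + \frac{1}{4}\right) + 0\right) = 564 + \left(\frac{37}{4} + 0\right) = 564 + \frac{37}{4} = \frac{2293}{4}$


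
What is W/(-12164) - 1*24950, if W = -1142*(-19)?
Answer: -151756749/6082 ≈ -24952.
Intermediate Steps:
W = 21698
W/(-12164) - 1*24950 = 21698/(-12164) - 1*24950 = 21698*(-1/12164) - 24950 = -10849/6082 - 24950 = -151756749/6082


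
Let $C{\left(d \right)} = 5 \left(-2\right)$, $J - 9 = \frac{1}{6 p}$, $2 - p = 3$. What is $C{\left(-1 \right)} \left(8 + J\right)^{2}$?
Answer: $- \frac{51005}{18} \approx -2833.6$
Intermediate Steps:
$p = -1$ ($p = 2 - 3 = -1$)
$J = \frac{53}{6}$ ($J = 9 + \frac{1}{6 \left(-1\right)} = 9 + \frac{1}{6} \left(-1\right) = 9 - \frac{1}{6} = \frac{53}{6} \approx 8.8333$)
$C{\left(d \right)} = -10$
$C{\left(-1 \right)} \left(8 + J\right)^{2} = - 10 \left(8 + \frac{53}{6}\right)^{2} = - 10 \left(\frac{101}{6}\right)^{2} = \left(-10\right) \frac{10201}{36} = - \frac{51005}{18}$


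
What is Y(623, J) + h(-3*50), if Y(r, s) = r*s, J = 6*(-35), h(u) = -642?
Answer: -131472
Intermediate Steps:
J = -210
Y(623, J) + h(-3*50) = 623*(-210) - 642 = -130830 - 642 = -131472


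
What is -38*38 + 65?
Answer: -1379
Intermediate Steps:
-38*38 + 65 = -1444 + 65 = -1379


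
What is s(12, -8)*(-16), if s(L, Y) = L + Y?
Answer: -64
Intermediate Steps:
s(12, -8)*(-16) = (12 - 8)*(-16) = 4*(-16) = -64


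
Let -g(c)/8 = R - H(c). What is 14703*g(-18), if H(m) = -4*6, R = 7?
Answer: -3646344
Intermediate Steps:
H(m) = -24
g(c) = -248 (g(c) = -8*(7 - 1*(-24)) = -8*(7 + 24) = -8*31 = -248)
14703*g(-18) = 14703*(-248) = -3646344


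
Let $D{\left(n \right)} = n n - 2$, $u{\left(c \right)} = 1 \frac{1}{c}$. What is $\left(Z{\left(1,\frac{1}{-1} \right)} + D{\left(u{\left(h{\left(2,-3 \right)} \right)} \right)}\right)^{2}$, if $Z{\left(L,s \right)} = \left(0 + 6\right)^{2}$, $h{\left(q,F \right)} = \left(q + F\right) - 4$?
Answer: $\frac{724201}{625} \approx 1158.7$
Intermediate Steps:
$h{\left(q,F \right)} = -4 + F + q$ ($h{\left(q,F \right)} = \left(F + q\right) - 4 = -4 + F + q$)
$u{\left(c \right)} = \frac{1}{c}$
$Z{\left(L,s \right)} = 36$ ($Z{\left(L,s \right)} = 6^{2} = 36$)
$D{\left(n \right)} = -2 + n^{2}$ ($D{\left(n \right)} = n^{2} - 2 = -2 + n^{2}$)
$\left(Z{\left(1,\frac{1}{-1} \right)} + D{\left(u{\left(h{\left(2,-3 \right)} \right)} \right)}\right)^{2} = \left(36 - \left(2 - \left(\frac{1}{-4 - 3 + 2}\right)^{2}\right)\right)^{2} = \left(36 - \left(2 - \left(\frac{1}{-5}\right)^{2}\right)\right)^{2} = \left(36 - \left(2 - \left(- \frac{1}{5}\right)^{2}\right)\right)^{2} = \left(36 + \left(-2 + \frac{1}{25}\right)\right)^{2} = \left(36 - \frac{49}{25}\right)^{2} = \left(\frac{851}{25}\right)^{2} = \frac{724201}{625}$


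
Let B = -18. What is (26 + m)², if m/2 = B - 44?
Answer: 9604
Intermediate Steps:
m = -124 (m = 2*(-18 - 44) = 2*(-62) = -124)
(26 + m)² = (26 - 124)² = (-98)² = 9604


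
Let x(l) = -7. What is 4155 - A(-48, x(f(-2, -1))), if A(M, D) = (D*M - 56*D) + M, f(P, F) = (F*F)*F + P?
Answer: 3475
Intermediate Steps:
f(P, F) = P + F³ (f(P, F) = F²*F + P = F³ + P = P + F³)
A(M, D) = M - 56*D + D*M (A(M, D) = (-56*D + D*M) + M = M - 56*D + D*M)
4155 - A(-48, x(f(-2, -1))) = 4155 - (-48 - 56*(-7) - 7*(-48)) = 4155 - (-48 + 392 + 336) = 4155 - 1*680 = 4155 - 680 = 3475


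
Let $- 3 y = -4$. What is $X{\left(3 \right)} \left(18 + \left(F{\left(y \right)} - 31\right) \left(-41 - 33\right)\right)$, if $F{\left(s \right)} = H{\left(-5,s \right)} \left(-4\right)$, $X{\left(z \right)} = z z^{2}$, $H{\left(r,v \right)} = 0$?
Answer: $62424$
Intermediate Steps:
$y = \frac{4}{3}$ ($y = \left(- \frac{1}{3}\right) \left(-4\right) = \frac{4}{3} \approx 1.3333$)
$X{\left(z \right)} = z^{3}$
$F{\left(s \right)} = 0$ ($F{\left(s \right)} = 0 \left(-4\right) = 0$)
$X{\left(3 \right)} \left(18 + \left(F{\left(y \right)} - 31\right) \left(-41 - 33\right)\right) = 3^{3} \left(18 + \left(0 - 31\right) \left(-41 - 33\right)\right) = 27 \left(18 - 31 \left(-41 - 33\right)\right) = 27 \left(18 - -2294\right) = 27 \left(18 + 2294\right) = 27 \cdot 2312 = 62424$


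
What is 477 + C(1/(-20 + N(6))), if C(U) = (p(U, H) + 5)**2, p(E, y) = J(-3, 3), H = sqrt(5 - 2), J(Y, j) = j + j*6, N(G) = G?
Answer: 1153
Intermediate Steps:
J(Y, j) = 7*j (J(Y, j) = j + 6*j = 7*j)
H = sqrt(3) ≈ 1.7320
p(E, y) = 21 (p(E, y) = 7*3 = 21)
C(U) = 676 (C(U) = (21 + 5)**2 = 26**2 = 676)
477 + C(1/(-20 + N(6))) = 477 + 676 = 1153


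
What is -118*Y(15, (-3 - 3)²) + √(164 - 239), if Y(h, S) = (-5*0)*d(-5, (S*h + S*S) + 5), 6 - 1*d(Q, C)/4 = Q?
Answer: 5*I*√3 ≈ 8.6602*I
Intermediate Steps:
d(Q, C) = 24 - 4*Q
Y(h, S) = 0 (Y(h, S) = (-5*0)*(24 - 4*(-5)) = 0*(24 + 20) = 0*44 = 0)
-118*Y(15, (-3 - 3)²) + √(164 - 239) = -118*0 + √(164 - 239) = 0 + √(-75) = 0 + 5*I*√3 = 5*I*√3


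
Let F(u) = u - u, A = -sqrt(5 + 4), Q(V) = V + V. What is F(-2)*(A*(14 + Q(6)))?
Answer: 0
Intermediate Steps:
Q(V) = 2*V
A = -3 (A = -sqrt(9) = -1*3 = -3)
F(u) = 0
F(-2)*(A*(14 + Q(6))) = 0*(-3*(14 + 2*6)) = 0*(-3*(14 + 12)) = 0*(-3*26) = 0*(-78) = 0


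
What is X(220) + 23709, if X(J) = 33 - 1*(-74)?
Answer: 23816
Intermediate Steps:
X(J) = 107 (X(J) = 33 + 74 = 107)
X(220) + 23709 = 107 + 23709 = 23816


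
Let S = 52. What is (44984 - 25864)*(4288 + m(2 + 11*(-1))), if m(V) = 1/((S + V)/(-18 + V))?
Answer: 3524905840/43 ≈ 8.1975e+7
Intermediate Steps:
m(V) = (-18 + V)/(52 + V) (m(V) = 1/((52 + V)/(-18 + V)) = (-18 + V)/(52 + V))
(44984 - 25864)*(4288 + m(2 + 11*(-1))) = (44984 - 25864)*(4288 + (-18 + (2 + 11*(-1)))/(52 + (2 + 11*(-1)))) = 19120*(4288 + (-18 + (2 - 11))/(52 + (2 - 11))) = 19120*(4288 + (-18 - 9)/(52 - 9)) = 19120*(4288 - 27/43) = 19120*(184357/43) = 3524905840/43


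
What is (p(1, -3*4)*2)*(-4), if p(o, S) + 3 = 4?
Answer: -8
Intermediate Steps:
p(o, S) = 1 (p(o, S) = -3 + 4 = 1)
(p(1, -3*4)*2)*(-4) = (1*2)*(-4) = 2*(-4) = -8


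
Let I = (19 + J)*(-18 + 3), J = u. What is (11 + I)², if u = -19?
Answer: 121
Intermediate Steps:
J = -19
I = 0 (I = (19 - 19)*(-18 + 3) = 0*(-15) = 0)
(11 + I)² = (11 + 0)² = 11² = 121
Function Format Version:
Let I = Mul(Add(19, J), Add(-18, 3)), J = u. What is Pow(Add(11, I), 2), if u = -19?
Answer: 121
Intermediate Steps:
J = -19
I = 0 (I = Mul(Add(19, -19), Add(-18, 3)) = Mul(0, -15) = 0)
Pow(Add(11, I), 2) = Pow(Add(11, 0), 2) = Pow(11, 2) = 121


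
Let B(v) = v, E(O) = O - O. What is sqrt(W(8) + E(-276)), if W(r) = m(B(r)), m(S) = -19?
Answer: I*sqrt(19) ≈ 4.3589*I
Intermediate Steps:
E(O) = 0
W(r) = -19
sqrt(W(8) + E(-276)) = sqrt(-19 + 0) = sqrt(-19) = I*sqrt(19)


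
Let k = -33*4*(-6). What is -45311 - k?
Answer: -46103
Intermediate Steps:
k = 792 (k = -132*(-6) = 792)
-45311 - k = -45311 - 1*792 = -45311 - 792 = -46103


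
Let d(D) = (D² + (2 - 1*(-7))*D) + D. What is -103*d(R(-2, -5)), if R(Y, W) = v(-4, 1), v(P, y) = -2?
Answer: 1648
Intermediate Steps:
R(Y, W) = -2
d(D) = D² + 10*D (d(D) = (D² + (2 + 7)*D) + D = (D² + 9*D) + D = D² + 10*D)
-103*d(R(-2, -5)) = -(-206)*(10 - 2) = -(-206)*8 = -103*(-16) = 1648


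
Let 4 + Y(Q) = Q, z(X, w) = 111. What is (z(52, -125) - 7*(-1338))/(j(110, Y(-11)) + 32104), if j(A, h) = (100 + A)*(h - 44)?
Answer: 9477/19714 ≈ 0.48072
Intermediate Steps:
Y(Q) = -4 + Q
j(A, h) = (-44 + h)*(100 + A) (j(A, h) = (100 + A)*(-44 + h) = (-44 + h)*(100 + A))
(z(52, -125) - 7*(-1338))/(j(110, Y(-11)) + 32104) = (111 - 7*(-1338))/((-4400 - 44*110 + 100*(-4 - 11) + 110*(-4 - 11)) + 32104) = (111 + 9366)/((-4400 - 4840 + 100*(-15) + 110*(-15)) + 32104) = 9477/((-4400 - 4840 - 1500 - 1650) + 32104) = 9477/(-12390 + 32104) = 9477/19714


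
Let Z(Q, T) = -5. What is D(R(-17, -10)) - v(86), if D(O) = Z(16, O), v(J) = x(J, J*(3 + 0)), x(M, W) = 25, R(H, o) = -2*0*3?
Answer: -30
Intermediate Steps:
R(H, o) = 0 (R(H, o) = 0*3 = 0)
v(J) = 25
D(O) = -5
D(R(-17, -10)) - v(86) = -5 - 1*25 = -5 - 25 = -30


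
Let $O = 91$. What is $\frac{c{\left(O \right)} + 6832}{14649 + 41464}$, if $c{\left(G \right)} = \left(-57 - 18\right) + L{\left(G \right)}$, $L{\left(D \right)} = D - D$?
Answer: $\frac{6757}{56113} \approx 0.12042$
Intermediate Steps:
$L{\left(D \right)} = 0$
$c{\left(G \right)} = -75$ ($c{\left(G \right)} = \left(-57 - 18\right) + 0 = -75 + 0 = -75$)
$\frac{c{\left(O \right)} + 6832}{14649 + 41464} = \frac{-75 + 6832}{14649 + 41464} = \frac{6757}{56113}$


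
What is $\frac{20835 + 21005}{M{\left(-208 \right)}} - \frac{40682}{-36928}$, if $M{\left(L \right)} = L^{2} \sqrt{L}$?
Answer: $\frac{20341}{18464} - \frac{2615 i \sqrt{13}}{140608} \approx 1.1017 - 0.067055 i$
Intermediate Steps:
$M{\left(L \right)} = L^{\frac{5}{2}}$
$\frac{20835 + 21005}{M{\left(-208 \right)}} - \frac{40682}{-36928} = \frac{20835 + 21005}{\left(-208\right)^{\frac{5}{2}}} - \frac{40682}{-36928} = \frac{41840}{173056 i \sqrt{13}} - - \frac{20341}{18464} = 41840 \left(- \frac{i \sqrt{13}}{2249728}\right) + \frac{20341}{18464} = - \frac{2615 i \sqrt{13}}{140608} + \frac{20341}{18464} = \frac{20341}{18464} - \frac{2615 i \sqrt{13}}{140608}$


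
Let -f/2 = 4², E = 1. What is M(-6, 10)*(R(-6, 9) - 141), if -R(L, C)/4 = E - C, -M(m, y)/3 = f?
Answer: -10464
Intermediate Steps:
f = -32 (f = -2*4² = -2*16 = -32)
M(m, y) = 96 (M(m, y) = -3*(-32) = 96)
R(L, C) = -4 + 4*C (R(L, C) = -4*(1 - C) = -4 + 4*C)
M(-6, 10)*(R(-6, 9) - 141) = 96*((-4 + 4*9) - 141) = 96*((-4 + 36) - 141) = 96*(32 - 141) = 96*(-109) = -10464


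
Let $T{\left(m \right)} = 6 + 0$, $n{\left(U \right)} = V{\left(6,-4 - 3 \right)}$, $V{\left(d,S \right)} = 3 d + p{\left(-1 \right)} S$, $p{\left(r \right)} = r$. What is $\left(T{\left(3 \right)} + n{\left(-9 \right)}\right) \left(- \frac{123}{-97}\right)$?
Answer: $\frac{3813}{97} \approx 39.309$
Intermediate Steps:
$V{\left(d,S \right)} = - S + 3 d$ ($V{\left(d,S \right)} = 3 d - S = - S + 3 d$)
$n{\left(U \right)} = 25$ ($n{\left(U \right)} = - (-4 - 3) + 3 \cdot 6 = - (-4 - 3) + 18 = \left(-1\right) \left(-7\right) + 18 = 7 + 18 = 25$)
$T{\left(m \right)} = 6$
$\left(T{\left(3 \right)} + n{\left(-9 \right)}\right) \left(- \frac{123}{-97}\right) = \left(6 + 25\right) \left(- \frac{123}{-97}\right) = 31 \left(\left(-123\right) \left(- \frac{1}{97}\right)\right) = 31 \cdot \frac{123}{97} = \frac{3813}{97}$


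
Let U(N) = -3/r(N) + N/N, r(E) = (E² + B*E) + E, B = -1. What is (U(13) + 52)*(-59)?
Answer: -528286/169 ≈ -3126.0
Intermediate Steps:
r(E) = E² (r(E) = (E² - E) + E = E²)
U(N) = 1 - 3/N² (U(N) = -3/N² + N/N = -3/N² + 1 = 1 - 3/N²)
(U(13) + 52)*(-59) = ((1 - 3/13²) + 52)*(-59) = ((1 - 3*1/169) + 52)*(-59) = ((1 - 3/169) + 52)*(-59) = (166/169 + 52)*(-59) = (8954/169)*(-59) = -528286/169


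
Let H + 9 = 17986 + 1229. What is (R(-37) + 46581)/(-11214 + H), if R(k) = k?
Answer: 5818/999 ≈ 5.8238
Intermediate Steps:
H = 19206 (H = -9 + (17986 + 1229) = -9 + 19215 = 19206)
(R(-37) + 46581)/(-11214 + H) = (-37 + 46581)/(-11214 + 19206) = 46544/7992 = 46544*(1/7992) = 5818/999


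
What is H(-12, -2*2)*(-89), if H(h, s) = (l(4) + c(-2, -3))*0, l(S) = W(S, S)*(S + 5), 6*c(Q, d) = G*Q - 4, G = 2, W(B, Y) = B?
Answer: 0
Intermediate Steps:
c(Q, d) = -⅔ + Q/3 (c(Q, d) = (2*Q - 4)/6 = (-4 + 2*Q)/6 = -⅔ + Q/3)
l(S) = S*(5 + S) (l(S) = S*(S + 5) = S*(5 + S))
H(h, s) = 0 (H(h, s) = (4*(5 + 4) + (-⅔ + (⅓)*(-2)))*0 = (4*9 + (-⅔ - ⅔))*0 = (36 - 4/3)*0 = (104/3)*0 = 0)
H(-12, -2*2)*(-89) = 0*(-89) = 0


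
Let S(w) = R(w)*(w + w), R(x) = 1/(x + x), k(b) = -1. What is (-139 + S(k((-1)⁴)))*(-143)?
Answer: 19734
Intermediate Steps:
R(x) = 1/(2*x)
S(w) = 1 (S(w) = (1/(2*w))*(w + w) = (1/(2*w))*(2*w) = 1)
(-139 + S(k((-1)⁴)))*(-143) = (-139 + 1)*(-143) = -138*(-143) = 19734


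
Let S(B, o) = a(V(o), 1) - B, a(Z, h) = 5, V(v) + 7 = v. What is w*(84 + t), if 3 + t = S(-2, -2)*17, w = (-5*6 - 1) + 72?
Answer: 8200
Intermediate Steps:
V(v) = -7 + v
S(B, o) = 5 - B
w = 41 (w = (-30 - 1) + 72 = -31 + 72 = 41)
t = 116 (t = -3 + (5 - 1*(-2))*17 = -3 + (5 + 2)*17 = -3 + 7*17 = -3 + 119 = 116)
w*(84 + t) = 41*(84 + 116) = 41*200 = 8200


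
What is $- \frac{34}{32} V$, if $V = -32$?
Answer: $34$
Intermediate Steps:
$- \frac{34}{32} V = - \frac{34}{32} \left(-32\right) = \left(-34\right) \frac{1}{32} \left(-32\right) = \left(- \frac{17}{16}\right) \left(-32\right) = 34$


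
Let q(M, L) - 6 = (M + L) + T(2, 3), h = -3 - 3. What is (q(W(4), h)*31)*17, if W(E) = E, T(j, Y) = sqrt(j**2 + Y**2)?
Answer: 2108 + 527*sqrt(13) ≈ 4008.1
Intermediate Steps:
T(j, Y) = sqrt(Y**2 + j**2)
h = -6
q(M, L) = 6 + L + M + sqrt(13) (q(M, L) = 6 + ((M + L) + sqrt(3**2 + 2**2)) = 6 + ((L + M) + sqrt(9 + 4)) = 6 + ((L + M) + sqrt(13)) = 6 + (L + M + sqrt(13)) = 6 + L + M + sqrt(13))
(q(W(4), h)*31)*17 = ((6 - 6 + 4 + sqrt(13))*31)*17 = ((4 + sqrt(13))*31)*17 = (124 + 31*sqrt(13))*17 = 2108 + 527*sqrt(13)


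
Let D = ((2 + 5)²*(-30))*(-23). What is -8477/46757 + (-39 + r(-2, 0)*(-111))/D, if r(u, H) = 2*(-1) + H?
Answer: -92683613/526951390 ≈ -0.17589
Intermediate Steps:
r(u, H) = -2 + H
D = 33810 (D = (7²*(-30))*(-23) = (49*(-30))*(-23) = -1470*(-23) = 33810)
-8477/46757 + (-39 + r(-2, 0)*(-111))/D = -8477/46757 + (-39 + (-2 + 0)*(-111))/33810 = -8477*1/46757 + (-39 - 2*(-111))*(1/33810) = -8477/46757 + (-39 + 222)*(1/33810) = -8477/46757 + 183*(1/33810) = -8477/46757 + 61/11270 = -92683613/526951390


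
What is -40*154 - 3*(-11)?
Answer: -6127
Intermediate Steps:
-40*154 - 3*(-11) = -6160 + 33 = -6127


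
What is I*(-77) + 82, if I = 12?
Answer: -842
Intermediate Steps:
I*(-77) + 82 = 12*(-77) + 82 = -924 + 82 = -842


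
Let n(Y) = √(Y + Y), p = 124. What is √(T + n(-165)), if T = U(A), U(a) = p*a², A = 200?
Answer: √(4960000 + I*√330) ≈ 2227.1 + 0.004*I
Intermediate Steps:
U(a) = 124*a²
n(Y) = √2*√Y (n(Y) = √(2*Y) = √2*√Y)
T = 4960000 (T = 124*200² = 124*40000 = 4960000)
√(T + n(-165)) = √(4960000 + √2*√(-165)) = √(4960000 + √2*(I*√165)) = √(4960000 + I*√330)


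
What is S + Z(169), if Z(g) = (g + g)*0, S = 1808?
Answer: 1808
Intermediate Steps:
Z(g) = 0 (Z(g) = (2*g)*0 = 0)
S + Z(169) = 1808 + 0 = 1808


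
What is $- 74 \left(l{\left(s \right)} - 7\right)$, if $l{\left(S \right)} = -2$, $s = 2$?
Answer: $666$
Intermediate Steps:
$- 74 \left(l{\left(s \right)} - 7\right) = - 74 \left(-2 - 7\right) = \left(-74\right) \left(-9\right) = 666$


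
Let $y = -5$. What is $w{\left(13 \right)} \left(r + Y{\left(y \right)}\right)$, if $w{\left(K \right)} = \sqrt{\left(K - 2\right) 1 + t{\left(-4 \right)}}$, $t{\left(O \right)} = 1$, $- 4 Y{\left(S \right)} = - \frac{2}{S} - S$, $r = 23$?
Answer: $\frac{433 \sqrt{3}}{10} \approx 74.998$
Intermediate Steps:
$Y{\left(S \right)} = \frac{1}{2 S} + \frac{S}{4}$ ($Y{\left(S \right)} = - \frac{- \frac{2}{S} - S}{4} = - \frac{- S - \frac{2}{S}}{4} = \frac{1}{2 S} + \frac{S}{4}$)
$w{\left(K \right)} = \sqrt{-1 + K}$ ($w{\left(K \right)} = \sqrt{\left(K - 2\right) 1 + 1} = \sqrt{\left(-2 + K\right) 1 + 1} = \sqrt{\left(-2 + K\right) + 1} = \sqrt{-1 + K}$)
$w{\left(13 \right)} \left(r + Y{\left(y \right)}\right) = \sqrt{-1 + 13} \left(23 + \frac{2 + \left(-5\right)^{2}}{4 \left(-5\right)}\right) = \sqrt{12} \left(23 + \frac{1}{4} \left(- \frac{1}{5}\right) \left(2 + 25\right)\right) = 2 \sqrt{3} \left(23 + \frac{1}{4} \left(- \frac{1}{5}\right) 27\right) = 2 \sqrt{3} \left(23 - \frac{27}{20}\right) = 2 \sqrt{3} \cdot \frac{433}{20} = \frac{433 \sqrt{3}}{10}$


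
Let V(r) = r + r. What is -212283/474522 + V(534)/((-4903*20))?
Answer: -1776938373/3877635610 ≈ -0.45825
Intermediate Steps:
V(r) = 2*r
-212283/474522 + V(534)/((-4903*20)) = -212283/474522 + (2*534)/((-4903*20)) = -212283*1/474522 + 1068/(-98060) = -70761/158174 + 1068*(-1/98060) = -70761/158174 - 267/24515 = -1776938373/3877635610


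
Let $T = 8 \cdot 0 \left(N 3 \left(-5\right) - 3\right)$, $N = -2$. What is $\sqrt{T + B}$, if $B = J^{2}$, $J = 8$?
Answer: $8$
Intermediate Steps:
$B = 64$ ($B = 8^{2} = 64$)
$T = 0$ ($T = 8 \cdot 0 \left(\left(-2\right) 3 \left(-5\right) - 3\right) = 0 \left(\left(-6\right) \left(-5\right) - 3\right) = 0 \left(30 - 3\right) = 0 \cdot 27 = 0$)
$\sqrt{T + B} = \sqrt{0 + 64} = \sqrt{64} = 8$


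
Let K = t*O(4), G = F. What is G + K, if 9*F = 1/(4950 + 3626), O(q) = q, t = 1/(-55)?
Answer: -308681/4245120 ≈ -0.072714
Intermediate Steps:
t = -1/55 ≈ -0.018182
F = 1/77184 (F = 1/(9*(4950 + 3626)) = (⅑)/8576 = (⅑)*(1/8576) = 1/77184 ≈ 1.2956e-5)
G = 1/77184 ≈ 1.2956e-5
K = -4/55 (K = -1/55*4 = -4/55 ≈ -0.072727)
G + K = 1/77184 - 4/55 = -308681/4245120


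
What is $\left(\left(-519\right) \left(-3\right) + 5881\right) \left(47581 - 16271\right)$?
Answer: $232883780$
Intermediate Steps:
$\left(\left(-519\right) \left(-3\right) + 5881\right) \left(47581 - 16271\right) = \left(1557 + 5881\right) 31310 = 7438 \cdot 31310 = 232883780$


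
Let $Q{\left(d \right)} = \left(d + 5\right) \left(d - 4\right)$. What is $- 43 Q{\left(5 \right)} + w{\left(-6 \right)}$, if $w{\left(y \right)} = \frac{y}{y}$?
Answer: $-429$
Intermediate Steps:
$w{\left(y \right)} = 1$
$Q{\left(d \right)} = \left(-4 + d\right) \left(5 + d\right)$ ($Q{\left(d \right)} = \left(5 + d\right) \left(-4 + d\right) = \left(-4 + d\right) \left(5 + d\right)$)
$- 43 Q{\left(5 \right)} + w{\left(-6 \right)} = - 43 \left(-20 + 5 + 5^{2}\right) + 1 = - 43 \left(-20 + 5 + 25\right) + 1 = \left(-43\right) 10 + 1 = -430 + 1 = -429$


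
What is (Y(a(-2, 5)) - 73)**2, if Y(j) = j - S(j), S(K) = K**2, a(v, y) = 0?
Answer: 5329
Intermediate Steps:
Y(j) = j - j**2
(Y(a(-2, 5)) - 73)**2 = (0*(1 - 1*0) - 73)**2 = (0*(1 + 0) - 73)**2 = (0*1 - 73)**2 = (0 - 73)**2 = (-73)**2 = 5329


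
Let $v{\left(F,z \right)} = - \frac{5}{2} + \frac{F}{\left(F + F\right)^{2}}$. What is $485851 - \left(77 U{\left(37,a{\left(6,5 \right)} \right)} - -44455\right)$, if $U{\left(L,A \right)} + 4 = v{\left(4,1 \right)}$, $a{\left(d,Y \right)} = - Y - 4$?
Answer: $\frac{7070267}{16} \approx 4.4189 \cdot 10^{5}$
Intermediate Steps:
$a{\left(d,Y \right)} = -4 - Y$
$v{\left(F,z \right)} = - \frac{5}{2} + \frac{1}{4 F}$ ($v{\left(F,z \right)} = \left(-5\right) \frac{1}{2} + \frac{F}{\left(2 F\right)^{2}} = - \frac{5}{2} + \frac{F}{4 F^{2}} = - \frac{5}{2} + F \frac{1}{4 F^{2}} = - \frac{5}{2} + \frac{1}{4 F}$)
$U{\left(L,A \right)} = - \frac{103}{16}$ ($U{\left(L,A \right)} = -4 + \frac{1 - 40}{4 \cdot 4} = -4 + \frac{1}{4} \cdot \frac{1}{4} \left(1 - 40\right) = -4 + \frac{1}{4} \cdot \frac{1}{4} \left(-39\right) = -4 - \frac{39}{16} = - \frac{103}{16}$)
$485851 - \left(77 U{\left(37,a{\left(6,5 \right)} \right)} - -44455\right) = 485851 - \left(77 \left(- \frac{103}{16}\right) - -44455\right) = 485851 - \left(- \frac{7931}{16} + 44455\right) = 485851 - \frac{703349}{16} = \frac{7070267}{16}$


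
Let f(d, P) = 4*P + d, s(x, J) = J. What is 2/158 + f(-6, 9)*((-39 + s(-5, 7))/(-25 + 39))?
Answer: -37913/553 ≈ -68.559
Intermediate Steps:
f(d, P) = d + 4*P
2/158 + f(-6, 9)*((-39 + s(-5, 7))/(-25 + 39)) = 2/158 + (-6 + 4*9)*((-39 + 7)/(-25 + 39)) = 2*(1/158) + (-6 + 36)*(-32/14) = 1/79 + 30*(-32*1/14) = 1/79 + 30*(-16/7) = 1/79 - 480/7 = -37913/553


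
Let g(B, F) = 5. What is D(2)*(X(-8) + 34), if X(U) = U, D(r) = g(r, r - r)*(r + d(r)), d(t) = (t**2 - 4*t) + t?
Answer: 0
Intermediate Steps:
d(t) = t**2 - 3*t
D(r) = 5*r + 5*r*(-3 + r) (D(r) = 5*(r + r*(-3 + r)) = 5*r + 5*r*(-3 + r))
D(2)*(X(-8) + 34) = (5*2*(-2 + 2))*(-8 + 34) = (5*2*0)*26 = 0*26 = 0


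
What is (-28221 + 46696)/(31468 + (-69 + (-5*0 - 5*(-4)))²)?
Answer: 18475/33869 ≈ 0.54548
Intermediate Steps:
(-28221 + 46696)/(31468 + (-69 + (-5*0 - 5*(-4)))²) = 18475/(31468 + (-69 + (0 + 20))²) = 18475/(31468 + (-69 + 20)²) = 18475/(31468 + (-49)²) = 18475/(31468 + 2401) = 18475/33869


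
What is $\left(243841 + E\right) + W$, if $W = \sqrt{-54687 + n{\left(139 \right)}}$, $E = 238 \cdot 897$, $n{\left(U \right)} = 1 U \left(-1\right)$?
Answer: $457327 + i \sqrt{54826} \approx 4.5733 \cdot 10^{5} + 234.15 i$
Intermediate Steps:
$n{\left(U \right)} = - U$ ($n{\left(U \right)} = U \left(-1\right) = - U$)
$E = 213486$
$W = i \sqrt{54826}$ ($W = \sqrt{-54687 - 139} = \sqrt{-54826} = i \sqrt{54826} \approx 234.15 i$)
$\left(243841 + E\right) + W = \left(243841 + 213486\right) + i \sqrt{54826} = 457327 + i \sqrt{54826}$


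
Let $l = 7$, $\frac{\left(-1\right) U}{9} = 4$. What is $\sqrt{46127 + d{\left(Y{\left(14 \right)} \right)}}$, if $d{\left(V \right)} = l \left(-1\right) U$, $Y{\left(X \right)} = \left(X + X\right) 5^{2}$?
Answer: $\sqrt{46379} \approx 215.36$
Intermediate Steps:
$U = -36$ ($U = \left(-9\right) 4 = -36$)
$Y{\left(X \right)} = 50 X$ ($Y{\left(X \right)} = 2 X 25 = 50 X$)
$d{\left(V \right)} = 252$ ($d{\left(V \right)} = 7 \left(-1\right) \left(-36\right) = \left(-7\right) \left(-36\right) = 252$)
$\sqrt{46127 + d{\left(Y{\left(14 \right)} \right)}} = \sqrt{46127 + 252} = \sqrt{46379}$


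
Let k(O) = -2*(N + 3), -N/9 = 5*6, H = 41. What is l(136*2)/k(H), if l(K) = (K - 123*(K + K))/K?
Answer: -245/534 ≈ -0.45880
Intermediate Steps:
N = -270 (N = -45*6 = -9*30 = -270)
k(O) = 534 (k(O) = -2*(-270 + 3) = -2*(-267) = 534)
l(K) = -245 (l(K) = (K - 123*2*K)/K = (K - 246*K)/K = (-245*K)/K = -245)
l(136*2)/k(H) = -245/534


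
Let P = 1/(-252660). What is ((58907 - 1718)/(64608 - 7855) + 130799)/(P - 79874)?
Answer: -1875569167943760/1145330297621273 ≈ -1.6376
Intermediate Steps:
P = -1/252660 ≈ -3.9579e-6
((58907 - 1718)/(64608 - 7855) + 130799)/(P - 79874) = ((58907 - 1718)/(64608 - 7855) + 130799)/(-1/252660 - 79874) = (57189/56753 + 130799)/(-20180964841/252660) = (57189*(1/56753) + 130799)*(-252660/20180964841) = (57189/56753 + 130799)*(-252660/20180964841) = (7423292836/56753)*(-252660/20180964841) = -1875569167943760/1145330297621273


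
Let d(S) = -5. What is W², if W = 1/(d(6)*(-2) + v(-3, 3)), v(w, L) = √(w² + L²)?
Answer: 59/3362 - 15*√2/1681 ≈ 0.0049297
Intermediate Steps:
v(w, L) = √(L² + w²)
W = 1/(10 + 3*√2) (W = 1/(-5*(-2) + √(3² + (-3)²)) = 1/(10 + √(9 + 9)) = 1/(10 + √18) = 1/(10 + 3*√2) ≈ 0.070212)
W² = (5/41 - 3*√2/82)²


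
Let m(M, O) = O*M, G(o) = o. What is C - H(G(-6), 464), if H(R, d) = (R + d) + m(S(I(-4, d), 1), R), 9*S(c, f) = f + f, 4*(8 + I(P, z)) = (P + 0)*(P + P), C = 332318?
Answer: 995584/3 ≈ 3.3186e+5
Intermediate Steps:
I(P, z) = -8 + P²/2 (I(P, z) = -8 + ((P + 0)*(P + P))/4 = -8 + (P*(2*P))/4 = -8 + (2*P²)/4 = -8 + P²/2)
S(c, f) = 2*f/9 (S(c, f) = (f + f)/9 = (2*f)/9 = 2*f/9)
m(M, O) = M*O
H(R, d) = d + 11*R/9 (H(R, d) = (R + d) + ((2/9)*1)*R = (R + d) + 2*R/9 = d + 11*R/9)
C - H(G(-6), 464) = 332318 - (464 + (11/9)*(-6)) = 332318 - (464 - 22/3) = 332318 - 1*1370/3 = 332318 - 1370/3 = 995584/3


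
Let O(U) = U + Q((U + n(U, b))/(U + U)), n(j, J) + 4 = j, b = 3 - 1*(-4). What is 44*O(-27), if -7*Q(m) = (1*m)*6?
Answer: -77396/63 ≈ -1228.5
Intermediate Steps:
b = 7 (b = 3 + 4 = 7)
n(j, J) = -4 + j
Q(m) = -6*m/7 (Q(m) = -1*m*6/7 = -m*6/7 = -6*m/7)
O(U) = U - 3*(-4 + 2*U)/(7*U) (O(U) = U - 6*(U + (-4 + U))/(7*(U + U)) = U - 6*(-4 + 2*U)/(7*(2*U)) = U - 6*(-4 + 2*U)*1/(2*U)/7 = U - 3*(-4 + 2*U)/(7*U))
44*O(-27) = 44*(-6/7 - 27 + (12/7)/(-27)) = 44*(-6/7 - 27 + (12/7)*(-1/27)) = 44*(-6/7 - 27 - 4/63) = 44*(-1759/63) = -77396/63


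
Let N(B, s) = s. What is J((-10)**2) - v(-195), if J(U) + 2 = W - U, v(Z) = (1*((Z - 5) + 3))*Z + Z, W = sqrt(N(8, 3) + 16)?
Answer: -38322 + sqrt(19) ≈ -38318.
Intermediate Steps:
W = sqrt(19) (W = sqrt(3 + 16) = sqrt(19) ≈ 4.3589)
v(Z) = Z + Z*(-2 + Z) (v(Z) = (1*((-5 + Z) + 3))*Z + Z = (1*(-2 + Z))*Z + Z = (-2 + Z)*Z + Z = Z*(-2 + Z) + Z = Z + Z*(-2 + Z))
J(U) = -2 + sqrt(19) - U (J(U) = -2 + (sqrt(19) - U) = -2 + sqrt(19) - U)
J((-10)**2) - v(-195) = (-2 + sqrt(19) - 1*(-10)**2) - (-195)*(-1 - 195) = (-2 + sqrt(19) - 1*100) - (-195)*(-196) = (-2 + sqrt(19) - 100) - 1*38220 = (-102 + sqrt(19)) - 38220 = -38322 + sqrt(19)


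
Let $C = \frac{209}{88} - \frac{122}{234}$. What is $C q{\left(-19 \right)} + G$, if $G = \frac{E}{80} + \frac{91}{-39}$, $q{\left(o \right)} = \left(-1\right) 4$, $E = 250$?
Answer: $- \frac{6199}{936} \approx -6.6229$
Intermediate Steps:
$C = \frac{1735}{936}$ ($C = 209 \cdot \frac{1}{88} - \frac{61}{117} = \frac{19}{8} - \frac{61}{117} = \frac{1735}{936} \approx 1.8536$)
$q{\left(o \right)} = -4$
$G = \frac{19}{24}$ ($G = \frac{250}{80} + \frac{91}{-39} = 250 \cdot \frac{1}{80} + 91 \left(- \frac{1}{39}\right) = \frac{25}{8} - \frac{7}{3} = \frac{19}{24} \approx 0.79167$)
$C q{\left(-19 \right)} + G = \frac{1735}{936} \left(-4\right) + \frac{19}{24} = - \frac{1735}{234} + \frac{19}{24} = - \frac{6199}{936}$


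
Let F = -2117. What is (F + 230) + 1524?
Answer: -363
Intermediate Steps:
(F + 230) + 1524 = (-2117 + 230) + 1524 = -1887 + 1524 = -363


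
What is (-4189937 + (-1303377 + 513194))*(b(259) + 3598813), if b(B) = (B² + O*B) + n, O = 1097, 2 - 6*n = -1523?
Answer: -19672824442540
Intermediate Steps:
n = 1525/6 (n = ⅓ - ⅙*(-1523) = ⅓ + 1523/6 = 1525/6 ≈ 254.17)
b(B) = 1525/6 + B² + 1097*B (b(B) = (B² + 1097*B) + 1525/6 = 1525/6 + B² + 1097*B)
(-4189937 + (-1303377 + 513194))*(b(259) + 3598813) = (-4189937 + (-1303377 + 513194))*((1525/6 + 259² + 1097*259) + 3598813) = (-4189937 - 790183)*((1525/6 + 67081 + 284123) + 3598813) = -4980120*(2108749/6 + 3598813) = -4980120*23701627/6 = -19672824442540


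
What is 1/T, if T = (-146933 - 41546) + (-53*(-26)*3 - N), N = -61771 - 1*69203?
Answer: -1/53371 ≈ -1.8737e-5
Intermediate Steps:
N = -130974 (N = -61771 - 69203 = -130974)
T = -53371 (T = (-146933 - 41546) + (-53*(-26)*3 - 1*(-130974)) = -188479 + (1378*3 + 130974) = -188479 + (4134 + 130974) = -188479 + 135108 = -53371)
1/T = 1/(-53371) = -1/53371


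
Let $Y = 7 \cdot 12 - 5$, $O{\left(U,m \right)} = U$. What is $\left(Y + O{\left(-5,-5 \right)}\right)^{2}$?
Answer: $5476$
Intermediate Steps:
$Y = 79$ ($Y = 84 - 5 = 79$)
$\left(Y + O{\left(-5,-5 \right)}\right)^{2} = \left(79 - 5\right)^{2} = 74^{2} = 5476$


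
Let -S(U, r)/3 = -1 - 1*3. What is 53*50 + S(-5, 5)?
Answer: 2662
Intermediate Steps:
S(U, r) = 12 (S(U, r) = -3*(-1 - 1*3) = -3*(-1 - 3) = -3*(-4) = 12)
53*50 + S(-5, 5) = 53*50 + 12 = 2650 + 12 = 2662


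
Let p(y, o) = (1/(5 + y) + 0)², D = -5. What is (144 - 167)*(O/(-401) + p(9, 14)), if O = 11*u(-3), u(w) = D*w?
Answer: 734597/78596 ≈ 9.3465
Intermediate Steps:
u(w) = -5*w
O = 165 (O = 11*(-5*(-3)) = 11*15 = 165)
p(y, o) = (5 + y)⁻² (p(y, o) = (1/(5 + y))² = (5 + y)⁻²)
(144 - 167)*(O/(-401) + p(9, 14)) = (144 - 167)*(165/(-401) + (5 + 9)⁻²) = -23*(165*(-1/401) + 14⁻²) = -23*(-165/401 + 1/196) = -23*(-31939/78596) = 734597/78596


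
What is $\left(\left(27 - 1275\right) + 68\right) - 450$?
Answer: $-1630$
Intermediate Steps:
$\left(\left(27 - 1275\right) + 68\right) - 450 = \left(-1248 + 68\right) - 450 = -1180 - 450 = -1630$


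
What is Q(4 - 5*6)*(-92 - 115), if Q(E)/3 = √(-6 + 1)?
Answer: -621*I*√5 ≈ -1388.6*I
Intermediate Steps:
Q(E) = 3*I*√5 (Q(E) = 3*√(-6 + 1) = 3*√(-5) = 3*(I*√5) = 3*I*√5)
Q(4 - 5*6)*(-92 - 115) = (3*I*√5)*(-92 - 115) = (3*I*√5)*(-207) = -621*I*√5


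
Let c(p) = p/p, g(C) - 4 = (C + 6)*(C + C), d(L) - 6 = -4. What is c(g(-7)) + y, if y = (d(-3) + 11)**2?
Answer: 170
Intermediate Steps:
d(L) = 2 (d(L) = 6 - 4 = 2)
g(C) = 4 + 2*C*(6 + C) (g(C) = 4 + (C + 6)*(C + C) = 4 + (6 + C)*(2*C) = 4 + 2*C*(6 + C))
c(p) = 1
y = 169 (y = (2 + 11)**2 = 13**2 = 169)
c(g(-7)) + y = 1 + 169 = 170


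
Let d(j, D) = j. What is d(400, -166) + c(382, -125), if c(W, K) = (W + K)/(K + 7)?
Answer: 46943/118 ≈ 397.82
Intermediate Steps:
c(W, K) = (K + W)/(7 + K)
d(400, -166) + c(382, -125) = 400 + (-125 + 382)/(7 - 125) = 400 + 257/(-118) = 400 - 1/118*257 = 400 - 257/118 = 46943/118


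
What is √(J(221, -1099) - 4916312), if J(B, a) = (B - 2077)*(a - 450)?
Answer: 2*I*√510342 ≈ 1428.8*I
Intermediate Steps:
J(B, a) = (-2077 + B)*(-450 + a)
√(J(221, -1099) - 4916312) = √((934650 - 2077*(-1099) - 450*221 + 221*(-1099)) - 4916312) = √((934650 + 2282623 - 99450 - 242879) - 4916312) = √(2874944 - 4916312) = √(-2041368) = 2*I*√510342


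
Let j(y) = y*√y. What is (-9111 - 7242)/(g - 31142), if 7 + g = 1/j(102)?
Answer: 540557703373176/1029647887382807 + 1668006*√102/1029647887382807 ≈ 0.52499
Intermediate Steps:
j(y) = y^(3/2)
g = -7 + √102/10404 (g = -7 + 1/(102^(3/2)) = -7 + 1/(102*√102) = -7 + √102/10404 ≈ -6.9990)
(-9111 - 7242)/(g - 31142) = (-9111 - 7242)/((-7 + √102/10404) - 31142) = -16353/(-31149 + √102/10404)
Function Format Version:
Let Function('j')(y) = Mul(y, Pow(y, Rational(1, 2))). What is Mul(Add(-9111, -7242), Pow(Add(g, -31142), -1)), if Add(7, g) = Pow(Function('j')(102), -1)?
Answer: Add(Rational(540557703373176, 1029647887382807), Mul(Rational(1668006, 1029647887382807), Pow(102, Rational(1, 2)))) ≈ 0.52499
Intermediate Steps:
Function('j')(y) = Pow(y, Rational(3, 2))
g = Add(-7, Mul(Rational(1, 10404), Pow(102, Rational(1, 2)))) (g = Add(-7, Pow(Pow(102, Rational(3, 2)), -1)) = Add(-7, Pow(Mul(102, Pow(102, Rational(1, 2))), -1)) = Add(-7, Mul(Rational(1, 10404), Pow(102, Rational(1, 2)))) ≈ -6.9990)
Mul(Add(-9111, -7242), Pow(Add(g, -31142), -1)) = Mul(Add(-9111, -7242), Pow(Add(Add(-7, Mul(Rational(1, 10404), Pow(102, Rational(1, 2)))), -31142), -1)) = Mul(-16353, Pow(Add(-31149, Mul(Rational(1, 10404), Pow(102, Rational(1, 2)))), -1))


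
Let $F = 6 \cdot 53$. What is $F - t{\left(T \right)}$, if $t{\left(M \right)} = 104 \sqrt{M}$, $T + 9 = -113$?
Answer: $318 - 104 i \sqrt{122} \approx 318.0 - 1148.7 i$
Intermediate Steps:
$T = -122$ ($T = -9 - 113 = -122$)
$F = 318$
$F - t{\left(T \right)} = 318 - 104 \sqrt{-122} = 318 - 104 i \sqrt{122}$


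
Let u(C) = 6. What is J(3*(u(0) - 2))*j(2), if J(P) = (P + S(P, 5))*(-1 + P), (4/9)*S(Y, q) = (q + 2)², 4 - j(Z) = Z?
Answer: 5379/2 ≈ 2689.5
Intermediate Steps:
j(Z) = 4 - Z
S(Y, q) = 9*(2 + q)²/4 (S(Y, q) = 9*(q + 2)²/4 = 9*(2 + q)²/4)
J(P) = (-1 + P)*(441/4 + P) (J(P) = (P + 9*(2 + 5)²/4)*(-1 + P) = (P + (9/4)*7²)*(-1 + P) = (P + (9/4)*49)*(-1 + P) = (P + 441/4)*(-1 + P) = (441/4 + P)*(-1 + P) = (-1 + P)*(441/4 + P))
J(3*(u(0) - 2))*j(2) = (-441/4 + (3*(6 - 2))² + 437*(3*(6 - 2))/4)*(4 - 1*2) = (-441/4 + (3*4)² + 437*(3*4)/4)*(4 - 2) = (-441/4 + 12² + (437/4)*12)*2 = (-441/4 + 144 + 1311)*2 = (5379/4)*2 = 5379/2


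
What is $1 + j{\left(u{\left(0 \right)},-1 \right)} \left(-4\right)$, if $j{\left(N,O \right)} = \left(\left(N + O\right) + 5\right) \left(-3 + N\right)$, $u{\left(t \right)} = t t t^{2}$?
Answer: $49$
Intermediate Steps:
$u{\left(t \right)} = t^{4}$ ($u{\left(t \right)} = t^{2} t^{2} = t^{4}$)
$j{\left(N,O \right)} = \left(-3 + N\right) \left(5 + N + O\right)$ ($j{\left(N,O \right)} = \left(5 + N + O\right) \left(-3 + N\right) = \left(-3 + N\right) \left(5 + N + O\right)$)
$1 + j{\left(u{\left(0 \right)},-1 \right)} \left(-4\right) = 1 + \left(-15 + \left(0^{4}\right)^{2} - -3 + 2 \cdot 0^{4} + 0^{4} \left(-1\right)\right) \left(-4\right) = 1 + \left(-15 + 0^{2} + 3 + 2 \cdot 0 + 0 \left(-1\right)\right) \left(-4\right) = 1 + \left(-15 + 0 + 3 + 0 + 0\right) \left(-4\right) = 1 - -48 = 1 + 48 = 49$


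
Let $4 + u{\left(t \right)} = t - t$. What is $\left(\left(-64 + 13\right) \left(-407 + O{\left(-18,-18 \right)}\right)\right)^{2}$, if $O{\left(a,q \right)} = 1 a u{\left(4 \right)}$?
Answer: $291897225$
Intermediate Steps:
$u{\left(t \right)} = -4$ ($u{\left(t \right)} = -4 + \left(t - t\right) = -4 + 0 = -4$)
$O{\left(a,q \right)} = - 4 a$ ($O{\left(a,q \right)} = 1 a \left(-4\right) = a \left(-4\right) = - 4 a$)
$\left(\left(-64 + 13\right) \left(-407 + O{\left(-18,-18 \right)}\right)\right)^{2} = \left(\left(-64 + 13\right) \left(-407 - -72\right)\right)^{2} = \left(- 51 \left(-407 + 72\right)\right)^{2} = \left(\left(-51\right) \left(-335\right)\right)^{2} = 17085^{2} = 291897225$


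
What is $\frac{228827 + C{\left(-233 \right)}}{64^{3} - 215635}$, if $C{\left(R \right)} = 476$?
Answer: $\frac{229303}{46509} \approx 4.9303$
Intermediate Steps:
$\frac{228827 + C{\left(-233 \right)}}{64^{3} - 215635} = \frac{228827 + 476}{64^{3} - 215635} = \frac{229303}{262144 - 215635} = \frac{229303}{46509}$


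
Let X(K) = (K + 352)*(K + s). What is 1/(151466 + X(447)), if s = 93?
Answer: 1/582926 ≈ 1.7155e-6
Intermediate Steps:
X(K) = (93 + K)*(352 + K) (X(K) = (K + 352)*(K + 93) = (352 + K)*(93 + K) = (93 + K)*(352 + K))
1/(151466 + X(447)) = 1/(151466 + (32736 + 447**2 + 445*447)) = 1/(151466 + (32736 + 199809 + 198915)) = 1/(151466 + 431460) = 1/582926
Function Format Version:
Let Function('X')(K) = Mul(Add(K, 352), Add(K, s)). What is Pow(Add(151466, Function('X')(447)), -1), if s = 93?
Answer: Rational(1, 582926) ≈ 1.7155e-6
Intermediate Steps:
Function('X')(K) = Mul(Add(93, K), Add(352, K)) (Function('X')(K) = Mul(Add(K, 352), Add(K, 93)) = Mul(Add(352, K), Add(93, K)) = Mul(Add(93, K), Add(352, K)))
Pow(Add(151466, Function('X')(447)), -1) = Pow(Add(151466, Add(32736, Pow(447, 2), Mul(445, 447))), -1) = Pow(Add(151466, Add(32736, 199809, 198915)), -1) = Pow(Add(151466, 431460), -1) = Pow(582926, -1) = Rational(1, 582926)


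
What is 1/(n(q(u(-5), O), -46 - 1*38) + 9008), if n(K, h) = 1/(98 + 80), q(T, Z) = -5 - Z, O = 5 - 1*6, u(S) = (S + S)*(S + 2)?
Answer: 178/1603425 ≈ 0.00011101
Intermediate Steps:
u(S) = 2*S*(2 + S) (u(S) = (2*S)*(2 + S) = 2*S*(2 + S))
O = -1 (O = 5 - 6 = -1)
n(K, h) = 1/178
1/(n(q(u(-5), O), -46 - 1*38) + 9008) = 1/(1/178 + 9008) = 1/(1603425/178) = 178/1603425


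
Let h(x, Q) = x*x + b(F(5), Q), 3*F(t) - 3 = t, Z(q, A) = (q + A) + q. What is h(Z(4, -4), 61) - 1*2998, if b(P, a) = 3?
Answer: -2979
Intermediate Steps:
Z(q, A) = A + 2*q (Z(q, A) = (A + q) + q = A + 2*q)
F(t) = 1 + t/3
h(x, Q) = 3 + x² (h(x, Q) = x*x + 3 = x² + 3 = 3 + x²)
h(Z(4, -4), 61) - 1*2998 = (3 + (-4 + 2*4)²) - 1*2998 = (3 + (-4 + 8)²) - 2998 = (3 + 4²) - 2998 = (3 + 16) - 2998 = 19 - 2998 = -2979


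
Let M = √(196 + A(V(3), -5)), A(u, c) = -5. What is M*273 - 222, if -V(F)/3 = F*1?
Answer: -222 + 273*√191 ≈ 3550.9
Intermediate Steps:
V(F) = -3*F
M = √191 (M = √(196 - 5) = √191 ≈ 13.820)
M*273 - 222 = √191*273 - 222 = 273*√191 - 222 = -222 + 273*√191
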